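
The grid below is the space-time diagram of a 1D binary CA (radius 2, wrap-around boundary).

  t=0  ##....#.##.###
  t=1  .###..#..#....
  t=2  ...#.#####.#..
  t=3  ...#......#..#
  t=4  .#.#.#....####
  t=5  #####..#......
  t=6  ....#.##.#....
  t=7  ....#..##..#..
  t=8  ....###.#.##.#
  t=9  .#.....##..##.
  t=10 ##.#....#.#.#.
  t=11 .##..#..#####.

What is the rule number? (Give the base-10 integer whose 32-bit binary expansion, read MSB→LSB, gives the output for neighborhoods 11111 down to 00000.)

355415600

  #####|.  b31=0 t=0,i=13
  ####.|.  b30=0 t=0,i=0
  ###.#|.  b29=0 t=2,i=9
  ###..|#  b28=1 t=0,i=1
  ##.##|.  b27=0 t=0,i=10
  ##.#.|#  b26=1 t=2,i=10
  ##..#|.  b25=0 t=1,i=4
  ##...|#  b24=1 t=0,i=2
  #.###|.  b23=0 t=0,i=11
  #.##.|.  b22=0 t=0,i=8
  #.#.#|#  b21=1 t=4,i=1
  #.#..|.  b20=0 t=2,i=11
  #..##|#  b19=1 t=7,i=6
  #..#.|#  b18=1 t=1,i=5
  #...#|#  b17=1 t=3,i=1
  #....|#  b16=1 t=0,i=3
  .####|.  b15=0 t=0,i=12
  .###.|.  b14=0 t=1,i=2
  .##.#|#  b13=1 t=0,i=9
  .##..|#  b12=1 t=7,i=8
  .#.##|.  b11=0 t=0,i=7
  .#.#.|#  b10=1 t=4,i=2
  .#..#|#  b9=1 t=1,i=7
  .#...|.  b8=0 t=1,i=10
  ..###|.  b7=0 t=1,i=1
  ..##.|.  b6=0 t=7,i=7
  ..#.#|#  b5=1 t=0,i=6
  ..#..|#  b4=1 t=1,i=6
  ...##|.  b3=0 t=1,i=0
  ...#.|.  b2=0 t=0,i=5
  ....#|.  b1=0 t=0,i=4
  .....|.  b0=0 t=1,i=12
  bits 00010101001011110011011000110000 = 355415600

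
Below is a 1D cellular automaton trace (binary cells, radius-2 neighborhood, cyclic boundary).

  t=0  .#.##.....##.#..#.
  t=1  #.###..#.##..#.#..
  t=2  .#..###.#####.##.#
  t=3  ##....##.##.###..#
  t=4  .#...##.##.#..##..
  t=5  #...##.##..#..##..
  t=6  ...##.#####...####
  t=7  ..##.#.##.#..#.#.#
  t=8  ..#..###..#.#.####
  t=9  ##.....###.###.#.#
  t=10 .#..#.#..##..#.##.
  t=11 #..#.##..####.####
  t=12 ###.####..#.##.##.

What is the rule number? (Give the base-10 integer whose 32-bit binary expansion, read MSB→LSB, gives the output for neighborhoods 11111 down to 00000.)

3128204365

  [31] ##### => #  t=2,i=10
  [30] ####. => .  t=2,i=11
  [29] ###.# => #  t=2,i=6
  [28] ###.. => #  t=1,i=4
  [27] ##.## => #  t=2,i=7
  [26] ##.#. => .  t=0,i=12
  [25] ##..# => #  t=1,i=5
  [24] ##... => .  t=0,i=5
  [23] #.### => .  t=1,i=2
  [22] #.##. => #  t=0,i=3
  [21] #.#.# => #  t=2,i=17
  [20] #.#.. => #  t=0,i=13
  [19] #..## => .  t=2,i=3
  [18] #..#. => #  t=0,i=0
  [17] #...# => .  t=4,i=3
  [16] #.... => .  t=0,i=6
  [15] .#### => #  t=2,i=9
  [14] .###. => .  t=1,i=3
  [13] .##.# => .  t=0,i=11
  [12] .##.. => #  t=0,i=4
  [11] .#.## => #  t=0,i=2
  [10] .#.#. => #  t=1,i=14
  [9] .#..# => .  t=0,i=14
  [8] .#... => .  t=4,i=2
  [7] ..### => .  t=2,i=4
  [6] ..##. => #  t=0,i=10
  [5] ..#.# => .  t=0,i=1
  [4] ..#.. => .  t=0,i=16
  [3] ...## => #  t=0,i=9
  [2] ...#. => #  t=4,i=0
  [1] ....# => .  t=0,i=8
  [0] ..... => #  t=0,i=7
  bits 10111010011101001001110001001101 = 3128204365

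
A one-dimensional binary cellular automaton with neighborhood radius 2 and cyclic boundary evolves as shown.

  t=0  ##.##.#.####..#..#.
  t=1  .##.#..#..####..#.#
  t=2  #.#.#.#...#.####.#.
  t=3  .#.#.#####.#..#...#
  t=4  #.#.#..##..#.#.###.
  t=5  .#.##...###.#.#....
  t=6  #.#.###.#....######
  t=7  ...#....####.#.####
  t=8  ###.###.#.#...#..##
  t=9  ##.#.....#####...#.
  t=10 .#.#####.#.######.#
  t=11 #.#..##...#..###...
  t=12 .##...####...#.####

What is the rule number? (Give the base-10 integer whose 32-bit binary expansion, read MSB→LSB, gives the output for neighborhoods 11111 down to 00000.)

3675733383

  ##### -> #   bit 31 = 1  t=3,i=7
  ####. -> #   bit 30 = 1  t=0,i=10
  ###.# -> .   bit 29 = 0  t=2,i=15
  ###.. -> #   bit 28 = 1  t=0,i=11
  ##.## -> #   bit 27 = 1  t=0,i=2
  ##.#. -> .   bit 26 = 0  t=0,i=5
  ##..# -> #   bit 25 = 1  t=0,i=12
  ##... -> #   bit 24 = 1  t=5,i=5
  #.### -> .   bit 23 = 0  t=0,i=8
  #.##. -> .   bit 22 = 0  t=0,i=0
  #.#.# -> .   bit 21 = 0  t=0,i=6
  #.#.. -> #   bit 20 = 1  t=1,i=4
  #..## -> .   bit 19 = 0  t=1,i=9
  #..#. -> #   bit 18 = 1  t=0,i=13
  #...# -> #   bit 17 = 1  t=2,i=8
  #.... -> #   bit 16 = 1  t=5,i=16
  .#### -> .   bit 15 = 0  t=0,i=9
  .###. -> .   bit 14 = 0  t=4,i=16
  .##.# -> #   bit 13 = 1  t=0,i=1
  .##.. -> #   bit 12 = 1  t=4,i=8
  .#.## -> #   bit 11 = 1  t=0,i=7
  .#.#. -> #   bit 10 = 1  t=1,i=17
  .#..# -> .   bit 9 = 0  t=0,i=15
  .#... -> #   bit 8 = 1  t=2,i=7
  ..### -> #   bit 7 = 1  t=1,i=10
  ..##. -> .   bit 6 = 0  t=4,i=7
  ..#.# -> .   bit 5 = 0  t=0,i=17
  ..#.. -> .   bit 4 = 0  t=0,i=14
  ...## -> .   bit 3 = 0  t=5,i=7
  ...#. -> #   bit 2 = 1  t=2,i=9
  ....# -> #   bit 1 = 1  t=5,i=18
  ..... -> #   bit 0 = 1  t=5,i=17
  bits 11011011000101110011110110000111 = 3675733383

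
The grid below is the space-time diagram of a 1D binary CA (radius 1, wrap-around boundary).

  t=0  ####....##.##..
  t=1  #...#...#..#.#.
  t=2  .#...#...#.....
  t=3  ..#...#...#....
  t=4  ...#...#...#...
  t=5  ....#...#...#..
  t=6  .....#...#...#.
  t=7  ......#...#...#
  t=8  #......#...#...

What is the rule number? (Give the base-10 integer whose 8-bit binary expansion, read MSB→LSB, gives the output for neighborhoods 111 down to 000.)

  [7] ### => .  t=0,i=1
  [6] ##. => .  t=0,i=3
  [5] #.# => .  t=0,i=10
  [4] #.. => #  t=0,i=4
  [3] .## => #  t=0,i=0
  [2] .#. => .  t=1,i=0
  [1] ..# => .  t=0,i=7
  [0] ... => .  t=0,i=5
  bits 00011000 = 24

24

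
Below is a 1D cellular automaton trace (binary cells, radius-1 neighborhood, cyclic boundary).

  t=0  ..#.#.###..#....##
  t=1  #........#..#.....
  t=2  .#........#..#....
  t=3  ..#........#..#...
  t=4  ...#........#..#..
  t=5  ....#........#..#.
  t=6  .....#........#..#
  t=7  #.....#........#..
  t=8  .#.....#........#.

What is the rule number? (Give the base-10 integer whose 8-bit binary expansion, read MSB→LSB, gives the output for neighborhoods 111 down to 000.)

  nb ###: next=.  (t=0,i=7, bit7=0)
  nb ##.: next=.  (t=0,i=8, bit6=0)
  nb #.#: next=.  (t=0,i=3, bit5=0)
  nb #..: next=#  (t=0,i=0, bit4=1)
  nb .##: next=.  (t=0,i=6, bit3=0)
  nb .#.: next=.  (t=0,i=2, bit2=0)
  nb ..#: next=.  (t=0,i=1, bit1=0)
  nb ...: next=.  (t=0,i=13, bit0=0)
  bits 00010000 = 16

16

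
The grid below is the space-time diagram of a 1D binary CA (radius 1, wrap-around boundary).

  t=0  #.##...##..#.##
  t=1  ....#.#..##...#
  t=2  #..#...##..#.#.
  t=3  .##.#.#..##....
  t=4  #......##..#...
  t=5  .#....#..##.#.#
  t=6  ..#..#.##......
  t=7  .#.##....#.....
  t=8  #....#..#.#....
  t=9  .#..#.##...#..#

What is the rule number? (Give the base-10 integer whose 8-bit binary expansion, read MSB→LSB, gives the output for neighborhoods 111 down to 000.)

  nb ###: next=#  (t=0,i=14, bit7=1)
  nb ##.: next=.  (t=0,i=0, bit6=0)
  nb #.#: next=.  (t=0,i=1, bit5=0)
  nb #..: next=#  (t=0,i=4, bit4=1)
  nb .##: next=.  (t=0,i=2, bit3=0)
  nb .#.: next=.  (t=0,i=11, bit2=0)
  nb ..#: next=#  (t=0,i=6, bit1=1)
  nb ...: next=.  (t=0,i=5, bit0=0)
  bits 10010010 = 146

146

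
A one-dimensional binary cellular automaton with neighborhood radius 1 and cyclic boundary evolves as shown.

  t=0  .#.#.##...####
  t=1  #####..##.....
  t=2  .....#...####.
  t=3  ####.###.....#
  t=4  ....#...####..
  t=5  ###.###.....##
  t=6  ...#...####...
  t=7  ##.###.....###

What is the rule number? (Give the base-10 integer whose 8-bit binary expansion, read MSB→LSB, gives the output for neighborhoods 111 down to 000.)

53

  nb ###: next=.  (t=0,i=11, bit7=0)
  nb ##.: next=.  (t=0,i=6, bit6=0)
  nb #.#: next=#  (t=0,i=0, bit5=1)
  nb #..: next=#  (t=0,i=7, bit4=1)
  nb .##: next=.  (t=0,i=5, bit3=0)
  nb .#.: next=#  (t=0,i=1, bit2=1)
  nb ..#: next=.  (t=0,i=9, bit1=0)
  nb ...: next=#  (t=0,i=8, bit0=1)
  bits 00110101 = 53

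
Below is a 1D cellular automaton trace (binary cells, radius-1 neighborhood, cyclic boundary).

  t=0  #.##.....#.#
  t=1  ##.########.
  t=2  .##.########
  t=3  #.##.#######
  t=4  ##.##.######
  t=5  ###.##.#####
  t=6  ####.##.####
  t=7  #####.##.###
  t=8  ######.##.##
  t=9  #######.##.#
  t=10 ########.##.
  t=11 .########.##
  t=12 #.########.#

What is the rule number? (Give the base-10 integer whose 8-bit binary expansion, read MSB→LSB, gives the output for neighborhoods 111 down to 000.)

  ### -> #   bit 7 = 1  t=1,i=4
  ##. -> #   bit 6 = 1  t=0,i=0
  #.# -> #   bit 5 = 1  t=0,i=1
  #.. -> #   bit 4 = 1  t=0,i=4
  .## -> .   bit 3 = 0  t=0,i=2
  .#. -> #   bit 2 = 1  t=0,i=9
  ..# -> #   bit 1 = 1  t=0,i=8
  ... -> #   bit 0 = 1  t=0,i=5
  bits 11110111 = 247

247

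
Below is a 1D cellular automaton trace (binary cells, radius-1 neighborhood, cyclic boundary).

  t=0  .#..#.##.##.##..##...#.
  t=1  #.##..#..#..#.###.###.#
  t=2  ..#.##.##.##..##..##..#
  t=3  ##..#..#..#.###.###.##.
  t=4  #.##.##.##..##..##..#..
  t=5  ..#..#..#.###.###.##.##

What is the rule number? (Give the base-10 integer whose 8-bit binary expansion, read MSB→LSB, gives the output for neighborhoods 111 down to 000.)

  [7] ### => #  t=1,i=15
  [6] ##. => .  t=0,i=7
  [5] #.# => .  t=0,i=5
  [4] #.. => #  t=0,i=2
  [3] .## => #  t=0,i=6
  [2] .#. => .  t=0,i=1
  [1] ..# => #  t=0,i=0
  [0] ... => #  t=0,i=19
  bits 10011011 = 155

155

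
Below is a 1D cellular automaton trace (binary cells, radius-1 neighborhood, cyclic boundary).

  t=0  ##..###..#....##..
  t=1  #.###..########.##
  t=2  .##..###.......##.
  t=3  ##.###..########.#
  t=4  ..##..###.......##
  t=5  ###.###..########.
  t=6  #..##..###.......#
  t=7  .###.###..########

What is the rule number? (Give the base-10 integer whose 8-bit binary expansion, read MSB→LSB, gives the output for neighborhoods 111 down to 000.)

  [7] ### => .  t=0,i=5
  [6] ##. => .  t=0,i=1
  [5] #.# => #  t=1,i=1
  [4] #.. => #  t=0,i=2
  [3] .## => #  t=0,i=0
  [2] .#. => #  t=0,i=9
  [1] ..# => #  t=0,i=3
  [0] ... => #  t=0,i=11
  bits 00111111 = 63

63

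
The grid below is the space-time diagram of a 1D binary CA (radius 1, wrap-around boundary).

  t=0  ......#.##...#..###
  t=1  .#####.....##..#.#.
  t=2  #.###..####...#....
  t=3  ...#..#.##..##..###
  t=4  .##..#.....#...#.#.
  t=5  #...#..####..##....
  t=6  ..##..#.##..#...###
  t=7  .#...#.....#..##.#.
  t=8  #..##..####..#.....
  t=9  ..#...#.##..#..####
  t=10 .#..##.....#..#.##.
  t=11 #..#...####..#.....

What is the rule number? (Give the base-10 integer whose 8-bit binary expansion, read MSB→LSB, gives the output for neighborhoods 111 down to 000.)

131

  nb ###: next=#  (t=0,i=17, bit7=1)
  nb ##.: next=.  (t=0,i=9, bit6=0)
  nb #.#: next=.  (t=0,i=7, bit5=0)
  nb #..: next=.  (t=0,i=0, bit4=0)
  nb .##: next=.  (t=0,i=8, bit3=0)
  nb .#.: next=.  (t=0,i=6, bit2=0)
  nb ..#: next=#  (t=0,i=5, bit1=1)
  nb ...: next=#  (t=0,i=1, bit0=1)
  bits 10000011 = 131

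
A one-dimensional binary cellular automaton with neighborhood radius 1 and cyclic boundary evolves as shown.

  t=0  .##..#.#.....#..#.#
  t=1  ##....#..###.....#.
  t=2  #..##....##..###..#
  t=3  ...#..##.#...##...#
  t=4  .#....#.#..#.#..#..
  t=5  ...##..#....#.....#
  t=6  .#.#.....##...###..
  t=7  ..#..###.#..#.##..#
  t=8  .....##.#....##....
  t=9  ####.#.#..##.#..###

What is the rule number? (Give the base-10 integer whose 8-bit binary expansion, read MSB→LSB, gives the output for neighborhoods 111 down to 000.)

169

  ### -> #   bit 7 = 1  t=1,i=10
  ##. -> .   bit 6 = 0  t=0,i=2
  #.# -> #   bit 5 = 1  t=0,i=0
  #.. -> .   bit 4 = 0  t=0,i=3
  .## -> #   bit 3 = 1  t=0,i=1
  .#. -> .   bit 2 = 0  t=0,i=5
  ..# -> .   bit 1 = 0  t=0,i=4
  ... -> #   bit 0 = 1  t=0,i=9
  bits 10101001 = 169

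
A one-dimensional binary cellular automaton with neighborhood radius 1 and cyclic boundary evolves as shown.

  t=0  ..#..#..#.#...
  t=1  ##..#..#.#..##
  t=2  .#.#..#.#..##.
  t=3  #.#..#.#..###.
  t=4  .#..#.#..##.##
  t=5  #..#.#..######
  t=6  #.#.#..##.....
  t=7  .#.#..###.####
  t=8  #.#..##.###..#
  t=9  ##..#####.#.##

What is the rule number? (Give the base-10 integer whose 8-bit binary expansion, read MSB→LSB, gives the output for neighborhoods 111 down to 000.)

107

  nb ###: next=.  (t=1,i=0, bit7=0)
  nb ##.: next=#  (t=1,i=1, bit6=1)
  nb #.#: next=#  (t=0,i=9, bit5=1)
  nb #..: next=.  (t=0,i=3, bit4=0)
  nb .##: next=#  (t=1,i=12, bit3=1)
  nb .#.: next=.  (t=0,i=2, bit2=0)
  nb ..#: next=#  (t=0,i=1, bit1=1)
  nb ...: next=#  (t=0,i=0, bit0=1)
  bits 01101011 = 107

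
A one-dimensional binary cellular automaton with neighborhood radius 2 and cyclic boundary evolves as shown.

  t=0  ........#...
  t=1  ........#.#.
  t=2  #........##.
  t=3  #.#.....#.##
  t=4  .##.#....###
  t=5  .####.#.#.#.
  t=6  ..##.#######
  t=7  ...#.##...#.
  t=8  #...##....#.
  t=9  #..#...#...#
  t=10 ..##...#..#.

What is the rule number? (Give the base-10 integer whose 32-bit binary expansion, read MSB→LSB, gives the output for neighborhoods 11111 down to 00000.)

  ##### -> .   bit 31 = 0  t=6,i=7
  ####. -> #   bit 30 = 1  t=5,i=3
  ###.# -> .   bit 29 = 0  t=3,i=0
  ###.. -> .   bit 28 = 0  t=6,i=11
  ##.## -> .   bit 27 = 0  t=4,i=0
  ##.#. -> #   bit 26 = 1  t=2,i=11
  ##..# -> .   bit 25 = 0  t=6,i=0
  ##... -> .   bit 24 = 0  t=7,i=7
  #.### -> #   bit 23 = 1  t=3,i=10
  #.##. -> #   bit 22 = 1  t=4,i=1
  #.#.# -> #   bit 21 = 1  t=5,i=6
  #.#.. -> #   bit 20 = 1  t=1,i=10
  #..## -> .   bit 19 = 0  t=5,i=0
  #..#. -> #   bit 18 = 1  t=9,i=2
  #...# -> .   bit 17 = 0  t=7,i=8
  #.... -> #   bit 16 = 1  t=0,i=10
  .#### -> #   bit 15 = 1  t=5,i=2
  .###. -> #   bit 14 = 1  t=3,i=11
  .##.# -> #   bit 13 = 1  t=2,i=10
  .##.. -> .   bit 12 = 0  t=7,i=6
  .#.## -> #   bit 11 = 1  t=3,i=9
  .#.#. -> #   bit 10 = 1  t=1,i=9
  .#..# -> #   bit 9 = 1  t=5,i=11
  .#... -> .   bit 8 = 0  t=0,i=9
  ..### -> .   bit 7 = 0  t=4,i=9
  ..##. -> .   bit 6 = 0  t=2,i=9
  ..#.# -> .   bit 5 = 0  t=1,i=8
  ..#.. -> #   bit 4 = 1  t=0,i=8
  ...## -> #   bit 3 = 1  t=2,i=8
  ...#. -> .   bit 2 = 0  t=0,i=7
  ....# -> .   bit 1 = 0  t=0,i=6
  ..... -> .   bit 0 = 0  t=0,i=0
  bits 01000100111101011110111000011000 = 1156967960

1156967960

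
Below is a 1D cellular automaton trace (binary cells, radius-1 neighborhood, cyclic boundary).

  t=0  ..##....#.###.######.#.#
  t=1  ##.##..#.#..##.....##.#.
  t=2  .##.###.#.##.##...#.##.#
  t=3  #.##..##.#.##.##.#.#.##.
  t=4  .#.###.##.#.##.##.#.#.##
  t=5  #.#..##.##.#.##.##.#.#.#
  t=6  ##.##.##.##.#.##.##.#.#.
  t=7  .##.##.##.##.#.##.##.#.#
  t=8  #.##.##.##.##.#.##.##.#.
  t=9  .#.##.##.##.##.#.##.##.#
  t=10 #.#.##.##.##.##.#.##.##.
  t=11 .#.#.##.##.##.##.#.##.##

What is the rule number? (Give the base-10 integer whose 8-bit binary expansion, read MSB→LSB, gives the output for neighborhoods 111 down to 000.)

  nb ###: next=.  (t=0,i=11, bit7=0)
  nb ##.: next=#  (t=0,i=3, bit6=1)
  nb #.#: next=#  (t=0,i=9, bit5=1)
  nb #..: next=#  (t=0,i=0, bit4=1)
  nb .##: next=.  (t=0,i=2, bit3=0)
  nb .#.: next=.  (t=0,i=8, bit2=0)
  nb ..#: next=#  (t=0,i=1, bit1=1)
  nb ...: next=.  (t=0,i=5, bit0=0)
  bits 01110010 = 114

114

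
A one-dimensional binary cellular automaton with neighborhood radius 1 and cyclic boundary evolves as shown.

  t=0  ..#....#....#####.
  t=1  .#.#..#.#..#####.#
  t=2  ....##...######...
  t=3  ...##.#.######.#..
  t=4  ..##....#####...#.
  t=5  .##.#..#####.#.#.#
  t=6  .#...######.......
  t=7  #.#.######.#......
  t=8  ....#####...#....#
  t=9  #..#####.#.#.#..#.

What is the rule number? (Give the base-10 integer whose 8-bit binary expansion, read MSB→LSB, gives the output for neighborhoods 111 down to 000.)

  [7] ### => #  t=0,i=13
  [6] ##. => .  t=0,i=16
  [5] #.# => .  t=1,i=0
  [4] #.. => #  t=0,i=3
  [3] .## => #  t=0,i=12
  [2] .#. => .  t=0,i=2
  [1] ..# => #  t=0,i=1
  [0] ... => .  t=0,i=0
  bits 10011010 = 154

154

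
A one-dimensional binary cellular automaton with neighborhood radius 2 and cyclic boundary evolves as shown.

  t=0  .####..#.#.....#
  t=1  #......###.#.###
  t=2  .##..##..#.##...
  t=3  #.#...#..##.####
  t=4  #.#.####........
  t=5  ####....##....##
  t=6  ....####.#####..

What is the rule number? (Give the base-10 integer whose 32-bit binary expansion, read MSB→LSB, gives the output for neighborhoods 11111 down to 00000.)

  ##### -> .   bit 31 = 0  t=3,i=14
  ####. -> .   bit 30 = 0  t=0,i=3
  ###.# -> #   bit 29 = 1  t=1,i=9
  ###.. -> .   bit 28 = 0  t=0,i=4
  ##.## -> .   bit 27 = 0  t=3,i=11
  ##.#. -> .   bit 26 = 0  t=1,i=10
  ##..# -> .   bit 25 = 0  t=0,i=5
  ##... -> #   bit 24 = 1  t=1,i=1
  #.### -> .   bit 23 = 0  t=0,i=1
  #.##. -> .   bit 22 = 0  t=2,i=11
  #.#.# -> #   bit 21 = 1  t=1,i=11
  #.#.. -> #   bit 20 = 1  t=0,i=9
  #..## -> .   bit 19 = 0  t=2,i=4
  #..#. -> .   bit 18 = 0  t=0,i=6
  #...# -> #   bit 17 = 1  t=3,i=4
  #.... -> #   bit 16 = 1  t=0,i=11
  .#### -> .   bit 15 = 0  t=0,i=2
  .###. -> .   bit 14 = 0  t=1,i=8
  .##.# -> .   bit 13 = 0  t=3,i=10
  .##.. -> #   bit 12 = 1  t=2,i=2
  .#.## -> #   bit 11 = 1  t=0,i=0
  .#.#. -> #   bit 10 = 1  t=0,i=8
  .#..# -> #   bit 9 = 1  t=3,i=7
  .#... -> .   bit 8 = 0  t=0,i=10
  ..### -> .   bit 7 = 0  t=1,i=7
  ..##. -> .   bit 6 = 0  t=2,i=1
  ..#.# -> #   bit 5 = 1  t=0,i=7
  ..#.. -> #   bit 4 = 1  t=3,i=6
  ...## -> #   bit 3 = 1  t=1,i=6
  ...#. -> #   bit 2 = 1  t=0,i=14
  ....# -> #   bit 1 = 1  t=0,i=13
  ..... -> .   bit 0 = 0  t=0,i=12
  bits 00100001001100110001111000111110 = 556998206

556998206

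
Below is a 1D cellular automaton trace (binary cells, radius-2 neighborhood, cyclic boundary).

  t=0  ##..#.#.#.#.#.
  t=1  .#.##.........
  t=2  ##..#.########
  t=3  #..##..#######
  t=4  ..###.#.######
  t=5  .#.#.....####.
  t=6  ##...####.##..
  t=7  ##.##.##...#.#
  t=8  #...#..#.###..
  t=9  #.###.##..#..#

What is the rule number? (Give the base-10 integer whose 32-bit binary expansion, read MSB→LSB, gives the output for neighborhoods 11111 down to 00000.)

  nb #####: next=#  (t=2,i=8, bit31=1)
  nb ####.: next=#  (t=2,i=0, bit30=1)
  nb ###.#: next=.  (t=4,i=4, bit29=0)
  nb ###..: next=.  (t=2,i=1, bit28=0)
  nb ##.##: next=.  (t=6,i=9, bit27=0)
  nb ##.#.: next=.  (t=4,i=5, bit26=0)
  nb ##..#: next=.  (t=0,i=2, bit25=0)
  nb ##...: next=.  (t=1,i=5, bit24=0)
  nb #.###: next=.  (t=2,i=6, bit23=0)
  nb #.##.: next=.  (t=0,i=0, bit22=0)
  nb #.#.#: next=.  (t=0,i=6, bit21=0)
  nb #.#..: next=.  (t=5,i=3, bit20=0)
  nb #..##: next=#  (t=3,i=2, bit19=1)
  nb #..#.: next=#  (t=0,i=3, bit18=1)
  nb #...#: next=#  (t=6,i=3, bit17=1)
  nb #....: next=#  (t=1,i=6, bit16=1)
  nb .####: next=#  (t=2,i=7, bit15=1)
  nb .###.: next=#  (t=4,i=3, bit14=1)
  nb .##.#: next=#  (t=7,i=4, bit13=1)
  nb .##..: next=#  (t=0,i=1, bit12=1)
  nb .#.##: next=.  (t=0,i=13, bit11=0)
  nb .#.#.: next=.  (t=0,i=5, bit10=0)
  nb .#..#: next=.  (t=8,i=5, bit9=0)
  nb .#...: next=.  (t=5,i=4, bit8=0)
  nb ..###: next=.  (t=3,i=7, bit7=0)
  nb ..##.: next=#  (t=3,i=3, bit6=1)
  nb ..#.#: next=#  (t=0,i=4, bit5=1)
  nb ..#..: next=#  (t=8,i=0, bit4=1)
  nb ...##: next=#  (t=5,i=8, bit3=1)
  nb ...#.: next=#  (t=1,i=0, bit2=1)
  nb ....#: next=#  (t=1,i=13, bit1=1)
  nb .....: next=#  (t=1,i=7, bit0=1)
  bits 11000000000011111111000001111111 = 3222270079

3222270079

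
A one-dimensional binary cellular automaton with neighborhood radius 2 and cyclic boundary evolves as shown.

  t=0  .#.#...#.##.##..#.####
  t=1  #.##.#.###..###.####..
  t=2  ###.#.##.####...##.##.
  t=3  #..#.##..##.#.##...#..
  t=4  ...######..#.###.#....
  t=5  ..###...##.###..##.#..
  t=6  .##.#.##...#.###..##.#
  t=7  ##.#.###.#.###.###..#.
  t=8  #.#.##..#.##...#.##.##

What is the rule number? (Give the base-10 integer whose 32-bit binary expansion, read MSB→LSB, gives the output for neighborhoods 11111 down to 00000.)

  [31] ##### => .  t=4,i=5
  [30] ####. => .  t=0,i=20
  [29] ###.# => .  t=0,i=21
  [28] ###.. => #  t=1,i=9
  [27] ##.## => .  t=0,i=11
  [26] ##.#. => #  t=0,i=0
  [25] ##..# => #  t=0,i=14
  [24] ##... => .  t=2,i=13
  [23] #.### => #  t=0,i=18
  [22] #.##. => #  t=0,i=9
  [21] #.#.# => .  t=0,i=1
  [20] #.#.. => #  t=0,i=3
  [19] #..## => #  t=1,i=11
  [18] #..#. => .  t=0,i=15
  [17] #...# => #  t=0,i=5
  [16] #.... => #  t=4,i=19
  [15] .#### => #  t=0,i=19
  [14] .###. => .  t=1,i=8
  [13] .##.# => .  t=0,i=10
  [12] .##.. => #  t=0,i=13
  [11] .#.## => #  t=0,i=8
  [10] .#.#. => #  t=0,i=2
  [9] .#..# => .  t=3,i=1
  [8] .#... => .  t=0,i=4
  [7] ..### => #  t=1,i=12
  [6] ..##. => .  t=2,i=16
  [5] ..#.# => #  t=0,i=7
  [4] ..#.. => .  t=3,i=0
  [3] ...## => #  t=2,i=15
  [2] ...#. => .  t=0,i=6
  [1] ....# => .  t=4,i=1
  [0] ..... => .  t=4,i=0
  bits 00010110110110111001110010101000 = 383491240

383491240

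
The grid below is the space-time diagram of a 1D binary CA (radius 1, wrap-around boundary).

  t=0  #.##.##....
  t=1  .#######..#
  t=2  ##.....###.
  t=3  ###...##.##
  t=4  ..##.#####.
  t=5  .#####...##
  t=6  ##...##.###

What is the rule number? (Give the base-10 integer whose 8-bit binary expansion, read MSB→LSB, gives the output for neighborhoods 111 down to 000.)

  ### -> .   bit 7 = 0  t=1,i=2
  ##. -> #   bit 6 = 1  t=0,i=3
  #.# -> #   bit 5 = 1  t=0,i=1
  #.. -> #   bit 4 = 1  t=0,i=7
  .## -> #   bit 3 = 1  t=0,i=2
  .#. -> .   bit 2 = 0  t=0,i=0
  ..# -> #   bit 1 = 1  t=0,i=10
  ... -> .   bit 0 = 0  t=0,i=8
  bits 01111010 = 122

122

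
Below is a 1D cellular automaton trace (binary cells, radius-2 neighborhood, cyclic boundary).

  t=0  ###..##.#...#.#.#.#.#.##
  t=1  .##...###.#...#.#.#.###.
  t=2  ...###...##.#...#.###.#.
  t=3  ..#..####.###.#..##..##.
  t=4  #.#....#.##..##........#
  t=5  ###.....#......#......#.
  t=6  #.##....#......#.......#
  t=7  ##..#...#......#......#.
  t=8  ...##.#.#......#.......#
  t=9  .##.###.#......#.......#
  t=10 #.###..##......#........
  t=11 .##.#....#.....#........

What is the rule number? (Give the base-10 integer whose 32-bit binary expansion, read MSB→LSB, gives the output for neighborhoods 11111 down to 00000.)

1572218904

  nb #####: next=.  (t=0,i=0, bit31=0)
  nb ####.: next=#  (t=0,i=1, bit30=1)
  nb ###.#: next=.  (t=1,i=8, bit29=0)
  nb ###..: next=#  (t=0,i=2, bit28=1)
  nb ##.##: next=#  (t=3,i=9, bit27=1)
  nb ##.#.: next=#  (t=0,i=7, bit26=1)
  nb ##..#: next=.  (t=0,i=3, bit25=0)
  nb ##...: next=#  (t=1,i=3, bit24=1)
  nb #.###: next=#  (t=0,i=22, bit23=1)
  nb #.##.: next=.  (t=4,i=9, bit22=0)
  nb #.#.#: next=#  (t=0,i=14, bit21=1)
  nb #.#..: next=#  (t=0,i=8, bit20=1)
  nb #..##: next=.  (t=0,i=4, bit19=0)
  nb #..#.: next=#  (t=7,i=3, bit18=1)
  nb #...#: next=#  (t=0,i=10, bit17=1)
  nb #....: next=.  (t=2,i=0, bit16=0)
  nb .####: next=.  (t=0,i=23, bit15=0)
  nb .###.: next=.  (t=1,i=7, bit14=0)
  nb .##.#: next=#  (t=0,i=6, bit13=1)
  nb .##..: next=.  (t=1,i=2, bit12=0)
  nb .#.##: next=#  (t=0,i=21, bit11=1)
  nb .#.#.: next=.  (t=0,i=13, bit10=0)
  nb .#..#: next=.  (t=3,i=3, bit9=0)
  nb .#...: next=.  (t=0,i=9, bit8=0)
  nb ..###: next=.  (t=1,i=6, bit7=0)
  nb ..##.: next=.  (t=0,i=5, bit6=0)
  nb ..#.#: next=.  (t=0,i=12, bit5=0)
  nb ..#..: next=#  (t=3,i=2, bit4=1)
  nb ...##: next=#  (t=1,i=5, bit3=1)
  nb ...#.: next=.  (t=0,i=11, bit2=0)
  nb ....#: next=.  (t=2,i=1, bit1=0)
  nb .....: next=.  (t=4,i=17, bit0=0)
  bits 01011101101101100010100000011000 = 1572218904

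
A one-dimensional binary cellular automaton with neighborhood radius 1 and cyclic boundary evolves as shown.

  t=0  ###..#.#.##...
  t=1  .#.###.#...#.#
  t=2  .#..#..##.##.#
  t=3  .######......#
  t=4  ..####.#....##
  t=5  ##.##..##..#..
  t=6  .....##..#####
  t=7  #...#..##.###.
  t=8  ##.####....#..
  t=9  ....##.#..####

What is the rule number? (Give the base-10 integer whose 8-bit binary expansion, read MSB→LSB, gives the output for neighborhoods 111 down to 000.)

150

  nb ###: next=#  (t=0,i=1, bit7=1)
  nb ##.: next=.  (t=0,i=2, bit6=0)
  nb #.#: next=.  (t=0,i=6, bit5=0)
  nb #..: next=#  (t=0,i=3, bit4=1)
  nb .##: next=.  (t=0,i=0, bit3=0)
  nb .#.: next=#  (t=0,i=5, bit2=1)
  nb ..#: next=#  (t=0,i=4, bit1=1)
  nb ...: next=.  (t=0,i=12, bit0=0)
  bits 10010110 = 150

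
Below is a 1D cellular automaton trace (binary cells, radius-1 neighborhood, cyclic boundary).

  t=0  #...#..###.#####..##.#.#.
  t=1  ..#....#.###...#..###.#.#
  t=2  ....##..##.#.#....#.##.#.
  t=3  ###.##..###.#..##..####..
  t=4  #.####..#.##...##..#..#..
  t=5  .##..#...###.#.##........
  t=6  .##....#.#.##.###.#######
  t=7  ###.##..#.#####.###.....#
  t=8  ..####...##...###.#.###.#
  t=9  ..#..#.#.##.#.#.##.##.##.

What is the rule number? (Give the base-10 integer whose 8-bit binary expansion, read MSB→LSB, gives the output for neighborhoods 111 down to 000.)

  ### -> .   bit 7 = 0  t=0,i=8
  ##. -> #   bit 6 = 1  t=0,i=9
  #.# -> #   bit 5 = 1  t=0,i=10
  #.. -> .   bit 4 = 0  t=0,i=1
  .## -> #   bit 3 = 1  t=0,i=7
  .#. -> .   bit 2 = 0  t=0,i=0
  ..# -> .   bit 1 = 0  t=0,i=3
  ... -> #   bit 0 = 1  t=0,i=2
  bits 01101001 = 105

105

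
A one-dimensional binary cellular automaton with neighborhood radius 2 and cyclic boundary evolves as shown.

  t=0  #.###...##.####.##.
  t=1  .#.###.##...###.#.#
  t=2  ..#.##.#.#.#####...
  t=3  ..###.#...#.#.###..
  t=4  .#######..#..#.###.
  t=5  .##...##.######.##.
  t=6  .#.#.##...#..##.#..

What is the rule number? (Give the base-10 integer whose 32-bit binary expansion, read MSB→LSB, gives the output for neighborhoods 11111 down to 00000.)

  ##### -> .   bit 31 = 0  t=2,i=13
  ####. -> #   bit 30 = 1  t=0,i=13
  ###.# -> #   bit 29 = 1  t=0,i=14
  ###.. -> #   bit 28 = 1  t=0,i=4
  ##.## -> .   bit 27 = 0  t=0,i=10
  ##.#. -> #   bit 26 = 1  t=0,i=18
  ##..# -> .   bit 25 = 0  t=4,i=8
  ##... -> #   bit 24 = 1  t=0,i=5
  #.### -> .   bit 23 = 0  t=0,i=2
  #.##. -> #   bit 22 = 1  t=0,i=16
  #.#.# -> .   bit 21 = 0  t=0,i=0
  #.#.. -> #   bit 20 = 1  t=3,i=6
  #..## -> .   bit 19 = 0  t=4,i=0
  #..#. -> #   bit 18 = 1  t=4,i=9
  #...# -> .   bit 17 = 0  t=0,i=6
  #.... -> .   bit 16 = 0  t=2,i=17
  .#### -> #   bit 15 = 1  t=0,i=12
  .###. -> #   bit 14 = 1  t=0,i=3
  .##.# -> .   bit 13 = 0  t=0,i=9
  .##.. -> .   bit 12 = 0  t=1,i=8
  .#.## -> #   bit 11 = 1  t=0,i=1
  .#.#. -> .   bit 10 = 0  t=1,i=0
  .#..# -> #   bit 9 = 1  t=4,i=11
  .#... -> #   bit 8 = 1  t=3,i=7
  ..### -> #   bit 7 = 1  t=1,i=12
  ..##. -> #   bit 6 = 1  t=0,i=8
  ..#.# -> #   bit 5 = 1  t=2,i=2
  ..#.. -> #   bit 4 = 1  t=4,i=10
  ...## -> #   bit 3 = 1  t=0,i=7
  ...#. -> .   bit 2 = 0  t=2,i=1
  ....# -> .   bit 1 = 0  t=2,i=0
  ..... -> .   bit 0 = 0  t=2,i=18
  bits 01110101010101001100101111111000 = 1968491512

1968491512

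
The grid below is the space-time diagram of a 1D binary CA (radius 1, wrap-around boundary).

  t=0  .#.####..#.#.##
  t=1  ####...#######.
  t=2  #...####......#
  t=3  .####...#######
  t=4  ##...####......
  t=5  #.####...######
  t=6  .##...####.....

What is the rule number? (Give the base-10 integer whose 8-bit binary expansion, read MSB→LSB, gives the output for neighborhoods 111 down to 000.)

63

  [7] ### => .  t=0,i=4
  [6] ##. => .  t=0,i=6
  [5] #.# => #  t=0,i=0
  [4] #.. => #  t=0,i=7
  [3] .## => #  t=0,i=3
  [2] .#. => #  t=0,i=1
  [1] ..# => #  t=0,i=8
  [0] ... => #  t=1,i=5
  bits 00111111 = 63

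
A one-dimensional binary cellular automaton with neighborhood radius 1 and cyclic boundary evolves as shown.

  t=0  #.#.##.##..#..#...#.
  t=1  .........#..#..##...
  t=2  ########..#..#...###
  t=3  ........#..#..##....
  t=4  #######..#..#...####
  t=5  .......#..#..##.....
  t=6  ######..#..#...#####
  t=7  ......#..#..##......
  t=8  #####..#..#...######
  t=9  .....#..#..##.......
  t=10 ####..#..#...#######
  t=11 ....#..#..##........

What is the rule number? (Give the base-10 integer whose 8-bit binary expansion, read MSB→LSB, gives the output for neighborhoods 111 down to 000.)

  nb ###: next=.  (t=2,i=0, bit7=0)
  nb ##.: next=.  (t=0,i=5, bit6=0)
  nb #.#: next=.  (t=0,i=1, bit5=0)
  nb #..: next=#  (t=0,i=9, bit4=1)
  nb .##: next=.  (t=0,i=4, bit3=0)
  nb .#.: next=.  (t=0,i=0, bit2=0)
  nb ..#: next=.  (t=0,i=10, bit1=0)
  nb ...: next=#  (t=0,i=16, bit0=1)
  bits 00010001 = 17

17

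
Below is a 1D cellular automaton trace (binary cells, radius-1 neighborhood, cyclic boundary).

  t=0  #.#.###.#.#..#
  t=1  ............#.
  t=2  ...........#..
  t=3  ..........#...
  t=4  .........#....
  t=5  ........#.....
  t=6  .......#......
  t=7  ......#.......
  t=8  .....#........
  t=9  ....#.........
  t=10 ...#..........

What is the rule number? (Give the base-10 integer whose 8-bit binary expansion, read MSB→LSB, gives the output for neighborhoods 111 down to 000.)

2

  nb ###: next=.  (t=0,i=5, bit7=0)
  nb ##.: next=.  (t=0,i=0, bit6=0)
  nb #.#: next=.  (t=0,i=1, bit5=0)
  nb #..: next=.  (t=0,i=11, bit4=0)
  nb .##: next=.  (t=0,i=4, bit3=0)
  nb .#.: next=.  (t=0,i=2, bit2=0)
  nb ..#: next=#  (t=0,i=12, bit1=1)
  nb ...: next=.  (t=1,i=0, bit0=0)
  bits 00000010 = 2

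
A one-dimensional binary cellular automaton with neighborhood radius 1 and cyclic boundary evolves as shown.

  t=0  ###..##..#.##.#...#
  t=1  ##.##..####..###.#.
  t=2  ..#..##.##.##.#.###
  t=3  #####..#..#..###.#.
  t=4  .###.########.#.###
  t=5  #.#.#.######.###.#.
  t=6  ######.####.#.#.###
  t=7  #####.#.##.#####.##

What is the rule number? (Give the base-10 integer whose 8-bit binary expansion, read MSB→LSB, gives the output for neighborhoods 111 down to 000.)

182

  nb ###: next=#  (t=0,i=0, bit7=1)
  nb ##.: next=.  (t=0,i=2, bit6=0)
  nb #.#: next=#  (t=0,i=10, bit5=1)
  nb #..: next=#  (t=0,i=3, bit4=1)
  nb .##: next=.  (t=0,i=5, bit3=0)
  nb .#.: next=#  (t=0,i=9, bit2=1)
  nb ..#: next=#  (t=0,i=4, bit1=1)
  nb ...: next=.  (t=0,i=16, bit0=0)
  bits 10110110 = 182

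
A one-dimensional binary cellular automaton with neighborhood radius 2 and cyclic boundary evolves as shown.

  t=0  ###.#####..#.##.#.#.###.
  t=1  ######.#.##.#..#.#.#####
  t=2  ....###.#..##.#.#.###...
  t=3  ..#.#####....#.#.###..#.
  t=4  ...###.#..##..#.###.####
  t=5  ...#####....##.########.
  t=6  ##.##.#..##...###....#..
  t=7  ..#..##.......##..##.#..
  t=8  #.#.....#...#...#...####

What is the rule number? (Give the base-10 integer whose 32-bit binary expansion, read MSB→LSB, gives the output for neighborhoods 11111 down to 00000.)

1855311250

  ##### -> .   bit 31 = 0  t=0,i=6
  ####. -> #   bit 30 = 1  t=0,i=7
  ###.# -> #   bit 29 = 1  t=0,i=2
  ###.. -> .   bit 28 = 0  t=0,i=8
  ##.## -> #   bit 27 = 1  t=0,i=3
  ##.#. -> #   bit 26 = 1  t=0,i=15
  ##..# -> #   bit 25 = 1  t=0,i=9
  ##... -> .   bit 24 = 0  t=2,i=21
  #.### -> #   bit 23 = 1  t=0,i=0
  #.##. -> .   bit 22 = 0  t=0,i=13
  #.#.# -> .   bit 21 = 0  t=0,i=16
  #.#.. -> #   bit 20 = 1  t=1,i=12
  #..## -> .   bit 19 = 0  t=2,i=10
  #..#. -> #   bit 18 = 1  t=0,i=10
  #...# -> .   bit 17 = 0  t=3,i=0
  #.... -> #   bit 16 = 1  t=2,i=22
  .#### -> #   bit 15 = 1  t=0,i=5
  .###. -> #   bit 14 = 1  t=0,i=1
  .##.# -> .   bit 13 = 0  t=0,i=14
  .##.. -> .   bit 12 = 0  t=4,i=11
  .#.## -> #   bit 11 = 1  t=0,i=12
  .#.#. -> #   bit 10 = 1  t=0,i=17
  .#..# -> .   bit 9 = 0  t=1,i=13
  .#... -> #   bit 8 = 1  t=3,i=23
  ..### -> #   bit 7 = 1  t=2,i=4
  ..##. -> .   bit 6 = 0  t=2,i=11
  ..#.# -> .   bit 5 = 0  t=0,i=11
  ..#.. -> #   bit 4 = 1  t=3,i=22
  ...## -> .   bit 3 = 0  t=2,i=3
  ...#. -> .   bit 2 = 0  t=3,i=1
  ....# -> #   bit 1 = 1  t=2,i=2
  ..... -> .   bit 0 = 0  t=2,i=0
  bits 01101110100101011100110110010010 = 1855311250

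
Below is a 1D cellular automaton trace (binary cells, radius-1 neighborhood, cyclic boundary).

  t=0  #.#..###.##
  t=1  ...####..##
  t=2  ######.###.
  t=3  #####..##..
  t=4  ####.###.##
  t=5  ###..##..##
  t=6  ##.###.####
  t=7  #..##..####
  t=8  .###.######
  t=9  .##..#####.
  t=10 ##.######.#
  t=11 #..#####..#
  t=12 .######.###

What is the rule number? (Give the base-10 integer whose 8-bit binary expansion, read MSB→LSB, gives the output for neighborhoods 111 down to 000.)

  nb ###: next=#  (t=0,i=6, bit7=1)
  nb ##.: next=.  (t=0,i=0, bit6=0)
  nb #.#: next=.  (t=0,i=1, bit5=0)
  nb #..: next=#  (t=0,i=3, bit4=1)
  nb .##: next=#  (t=0,i=5, bit3=1)
  nb .#.: next=.  (t=0,i=2, bit2=0)
  nb ..#: next=#  (t=0,i=4, bit1=1)
  nb ...: next=#  (t=1,i=1, bit0=1)
  bits 10011011 = 155

155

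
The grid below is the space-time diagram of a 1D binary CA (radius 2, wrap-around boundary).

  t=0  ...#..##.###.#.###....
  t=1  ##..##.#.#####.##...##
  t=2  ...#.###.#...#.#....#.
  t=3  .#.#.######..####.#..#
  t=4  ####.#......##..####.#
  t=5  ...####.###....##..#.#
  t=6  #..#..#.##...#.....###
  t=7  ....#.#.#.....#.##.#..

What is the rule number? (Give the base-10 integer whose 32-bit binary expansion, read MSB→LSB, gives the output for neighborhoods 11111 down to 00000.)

  nb #####: next=.  (t=1,i=11, bit31=0)
  nb ####.: next=.  (t=1,i=0, bit30=0)
  nb ###.#: next=#  (t=0,i=11, bit29=1)
  nb ###..: next=.  (t=0,i=17, bit28=0)
  nb ##.##: next=.  (t=0,i=8, bit27=0)
  nb ##.#.: next=#  (t=0,i=12, bit26=1)
  nb ##..#: next=.  (t=1,i=2, bit25=0)
  nb ##...: next=.  (t=0,i=18, bit24=0)
  nb #.###: next=#  (t=0,i=9, bit23=1)
  nb #.##.: next=#  (t=1,i=15, bit22=1)
  nb #.#.#: next=#  (t=0,i=13, bit21=1)
  nb #.#..: next=#  (t=2,i=9, bit20=1)
  nb #..##: next=#  (t=0,i=5, bit19=1)
  nb #..#.: next=.  (t=3,i=20, bit18=0)
  nb #...#: next=.  (t=1,i=18, bit17=0)
  nb #....: next=.  (t=0,i=19, bit16=0)
  nb .####: next=.  (t=1,i=10, bit15=0)
  nb .###.: next=#  (t=0,i=10, bit14=1)
  nb .##.#: next=#  (t=0,i=7, bit13=1)
  nb .##..: next=.  (t=1,i=16, bit12=0)
  nb .#.##: next=.  (t=0,i=14, bit11=0)
  nb .#.#.: next=#  (t=2,i=14, bit10=1)
  nb .#..#: next=#  (t=0,i=4, bit9=1)
  nb .#...: next=#  (t=2,i=10, bit8=1)
  nb ..###: next=#  (t=1,i=20, bit7=1)
  nb ..##.: next=.  (t=0,i=6, bit6=0)
  nb ..#.#: next=#  (t=2,i=3, bit5=1)
  nb ..#..: next=.  (t=0,i=3, bit4=0)
  nb ...##: next=.  (t=1,i=19, bit3=0)
  nb ...#.: next=.  (t=0,i=2, bit2=0)
  nb ....#: next=#  (t=0,i=1, bit1=1)
  nb .....: next=#  (t=0,i=0, bit0=1)
  bits 00100100111110000110011110100011 = 620259235

620259235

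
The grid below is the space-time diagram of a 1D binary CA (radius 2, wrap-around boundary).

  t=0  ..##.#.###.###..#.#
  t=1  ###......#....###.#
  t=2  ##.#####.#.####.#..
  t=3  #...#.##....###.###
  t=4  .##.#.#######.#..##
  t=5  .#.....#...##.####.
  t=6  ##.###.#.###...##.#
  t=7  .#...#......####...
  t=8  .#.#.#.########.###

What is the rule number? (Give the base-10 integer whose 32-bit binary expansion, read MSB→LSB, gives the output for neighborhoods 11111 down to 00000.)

  nb #####: next=.  (t=2,i=5, bit31=0)
  nb ####.: next=#  (t=1,i=1, bit30=1)
  nb ###.#: next=#  (t=0,i=9, bit29=1)
  nb ###..: next=.  (t=0,i=13, bit28=0)
  nb ##.##: next=.  (t=0,i=10, bit27=0)
  nb ##.#.: next=.  (t=0,i=4, bit26=0)
  nb ##..#: next=#  (t=0,i=14, bit25=1)
  nb ##...: next=#  (t=1,i=3, bit24=1)
  nb #.###: next=.  (t=0,i=7, bit23=0)
  nb #.##.: next=#  (t=3,i=6, bit22=1)
  nb #.#.#: next=.  (t=0,i=5, bit21=0)
  nb #.#..: next=#  (t=0,i=18, bit20=1)
  nb #..##: next=#  (t=0,i=1, bit19=1)
  nb #..#.: next=#  (t=0,i=15, bit18=1)
  nb #...#: next=#  (t=3,i=2, bit17=1)
  nb #....: next=#  (t=1,i=4, bit16=1)
  nb .####: next=#  (t=1,i=0, bit15=1)
  nb .###.: next=.  (t=0,i=8, bit14=0)
  nb .##.#: next=.  (t=0,i=3, bit13=0)
  nb .##..: next=#  (t=3,i=7, bit12=1)
  nb .#.##: next=.  (t=0,i=6, bit11=0)
  nb .#.#.: next=.  (t=0,i=17, bit10=0)
  nb .#..#: next=#  (t=0,i=0, bit9=1)
  nb .#...: next=.  (t=1,i=10, bit8=0)
  nb ..###: next=#  (t=1,i=14, bit7=1)
  nb ..##.: next=#  (t=0,i=2, bit6=1)
  nb ..#.#: next=#  (t=0,i=16, bit5=1)
  nb ..#..: next=#  (t=1,i=9, bit4=1)
  nb ...##: next=#  (t=1,i=13, bit3=1)
  nb ...#.: next=.  (t=1,i=8, bit2=0)
  nb ....#: next=#  (t=1,i=7, bit1=1)
  nb .....: next=#  (t=1,i=5, bit0=1)
  bits 01100011010111111001001011111011 = 1667207931

1667207931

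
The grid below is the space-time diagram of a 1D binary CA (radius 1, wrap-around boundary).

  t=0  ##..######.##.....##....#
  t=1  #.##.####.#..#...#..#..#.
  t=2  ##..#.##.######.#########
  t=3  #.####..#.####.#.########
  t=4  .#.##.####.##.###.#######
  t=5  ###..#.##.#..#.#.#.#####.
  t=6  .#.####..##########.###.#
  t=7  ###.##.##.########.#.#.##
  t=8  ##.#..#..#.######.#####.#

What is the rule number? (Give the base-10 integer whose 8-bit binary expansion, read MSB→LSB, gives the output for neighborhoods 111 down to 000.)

  [7] ### => #  t=0,i=0
  [6] ##. => .  t=0,i=1
  [5] #.# => #  t=0,i=10
  [4] #.. => #  t=0,i=2
  [3] .## => .  t=0,i=4
  [2] .#. => #  t=1,i=0
  [1] ..# => #  t=0,i=3
  [0] ... => .  t=0,i=14
  bits 10110110 = 182

182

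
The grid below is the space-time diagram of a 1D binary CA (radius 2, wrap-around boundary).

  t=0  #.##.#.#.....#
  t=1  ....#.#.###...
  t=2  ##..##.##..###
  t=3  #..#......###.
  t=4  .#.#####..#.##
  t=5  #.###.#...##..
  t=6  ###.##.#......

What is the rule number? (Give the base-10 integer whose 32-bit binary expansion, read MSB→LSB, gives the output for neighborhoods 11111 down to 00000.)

  nb #####: next=.  (t=2,i=13, bit31=0)
  nb ####.: next=#  (t=2,i=0, bit30=1)
  nb ###.#: next=#  (t=3,i=12, bit29=1)
  nb ###..: next=.  (t=1,i=10, bit28=0)
  nb ##.##: next=.  (t=0,i=1, bit27=0)
  nb ##.#.: next=#  (t=0,i=4, bit26=1)
  nb ##..#: next=.  (t=2,i=2, bit25=0)
  nb ##...: next=#  (t=1,i=11, bit24=1)
  nb #.###: next=#  (t=1,i=8, bit23=1)
  nb #.##.: next=.  (t=0,i=2, bit22=0)
  nb #.#.#: next=.  (t=0,i=5, bit21=0)
  nb #.#..: next=.  (t=0,i=7, bit20=0)
  nb #..##: next=#  (t=2,i=3, bit19=1)
  nb #..#.: next=.  (t=3,i=2, bit18=0)
  nb #...#: next=.  (t=5,i=8, bit17=0)
  nb #....: next=#  (t=0,i=9, bit16=1)
  nb .####: next=#  (t=2,i=12, bit15=1)
  nb .###.: next=.  (t=1,i=9, bit14=0)
  nb .##.#: next=.  (t=0,i=0, bit13=0)
  nb .##..: next=.  (t=2,i=8, bit12=0)
  nb .#.##: next=#  (t=1,i=7, bit11=1)
  nb .#.#.: next=#  (t=0,i=6, bit10=1)
  nb .#..#: next=#  (t=3,i=1, bit9=1)
  nb .#...: next=#  (t=0,i=8, bit8=1)
  nb ..###: next=#  (t=2,i=11, bit7=1)
  nb ..##.: next=.  (t=0,i=13, bit6=0)
  nb ..#.#: next=#  (t=1,i=4, bit5=1)
  nb ..#..: next=#  (t=3,i=3, bit4=1)
  nb ...##: next=.  (t=0,i=12, bit3=0)
  nb ...#.: next=.  (t=1,i=3, bit2=0)
  nb ....#: next=.  (t=0,i=11, bit1=0)
  nb .....: next=#  (t=0,i=10, bit0=1)
  bits 01100101100010011000111110110001 = 1703514033

1703514033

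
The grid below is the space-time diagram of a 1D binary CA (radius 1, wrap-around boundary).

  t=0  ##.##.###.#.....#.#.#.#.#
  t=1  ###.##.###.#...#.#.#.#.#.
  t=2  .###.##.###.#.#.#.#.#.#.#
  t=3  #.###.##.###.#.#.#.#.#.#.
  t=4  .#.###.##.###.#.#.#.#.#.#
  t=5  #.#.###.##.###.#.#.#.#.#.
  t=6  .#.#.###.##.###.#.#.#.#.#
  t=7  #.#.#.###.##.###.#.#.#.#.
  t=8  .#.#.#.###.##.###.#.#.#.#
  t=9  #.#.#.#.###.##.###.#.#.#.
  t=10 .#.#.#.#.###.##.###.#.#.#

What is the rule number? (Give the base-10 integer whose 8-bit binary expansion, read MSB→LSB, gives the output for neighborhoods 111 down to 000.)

242

  ###|#  b7=1 t=0,i=0
  ##.|#  b6=1 t=0,i=1
  #.#|#  b5=1 t=0,i=2
  #..|#  b4=1 t=0,i=11
  .##|.  b3=0 t=0,i=3
  .#.|.  b2=0 t=0,i=10
  ..#|#  b1=1 t=0,i=15
  ...|.  b0=0 t=0,i=12
  bits 11110010 = 242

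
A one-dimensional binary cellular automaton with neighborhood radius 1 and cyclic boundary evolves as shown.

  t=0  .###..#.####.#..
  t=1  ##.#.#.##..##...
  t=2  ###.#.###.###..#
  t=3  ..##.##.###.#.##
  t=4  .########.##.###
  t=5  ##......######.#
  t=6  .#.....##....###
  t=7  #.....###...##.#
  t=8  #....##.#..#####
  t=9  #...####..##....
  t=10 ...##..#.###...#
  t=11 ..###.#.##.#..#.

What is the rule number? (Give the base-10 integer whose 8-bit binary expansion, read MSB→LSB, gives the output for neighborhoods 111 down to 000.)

  ###|.  b7=0 t=0,i=2
  ##.|#  b6=1 t=0,i=3
  #.#|#  b5=1 t=0,i=7
  #..|.  b4=0 t=0,i=4
  .##|#  b3=1 t=0,i=1
  .#.|.  b2=0 t=0,i=6
  ..#|#  b1=1 t=0,i=0
  ...|.  b0=0 t=0,i=15
  bits 01101010 = 106

106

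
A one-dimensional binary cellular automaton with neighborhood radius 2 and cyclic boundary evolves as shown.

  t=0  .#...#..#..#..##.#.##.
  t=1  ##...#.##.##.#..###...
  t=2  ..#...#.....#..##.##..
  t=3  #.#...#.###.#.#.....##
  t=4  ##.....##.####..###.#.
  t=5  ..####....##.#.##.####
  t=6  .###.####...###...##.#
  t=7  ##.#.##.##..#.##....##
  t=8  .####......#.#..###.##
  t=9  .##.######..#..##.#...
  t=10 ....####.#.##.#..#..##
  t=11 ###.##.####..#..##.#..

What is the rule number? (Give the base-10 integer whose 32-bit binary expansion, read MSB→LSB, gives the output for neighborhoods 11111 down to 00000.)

3048049811

  ##### -> #   bit 31 = 1  t=9,i=6
  ####. -> .   bit 30 = 0  t=4,i=12
  ###.# -> #   bit 29 = 1  t=3,i=0
  ###.. -> #   bit 28 = 1  t=1,i=18
  ##.## -> .   bit 27 = 0  t=1,i=9
  ##.#. -> #   bit 26 = 1  t=0,i=16
  ##..# -> .   bit 25 = 0  t=0,i=21
  ##... -> #   bit 24 = 1  t=1,i=2
  #.### -> #   bit 23 = 1  t=3,i=8
  #.##. -> .   bit 22 = 0  t=0,i=19
  #.#.# -> #   bit 21 = 1  t=0,i=17
  #.#.. -> .   bit 20 = 0  t=1,i=13
  #..## -> #   bit 19 = 1  t=0,i=13
  #..#. -> #   bit 18 = 1  t=0,i=0
  #...# -> .   bit 17 = 0  t=0,i=3
  #.... -> #   bit 16 = 1  t=2,i=8
  .#### -> #   bit 15 = 1  t=4,i=11
  .###. -> .   bit 14 = 0  t=1,i=17
  .##.# -> .   bit 13 = 0  t=0,i=15
  .##.. -> .   bit 12 = 0  t=0,i=20
  .#.## -> #   bit 11 = 1  t=0,i=18
  .#.#. -> #   bit 10 = 1  t=3,i=13
  .#..# -> .   bit 9 = 0  t=0,i=6
  .#... -> .   bit 8 = 0  t=0,i=2
  ..### -> #   bit 7 = 1  t=1,i=16
  ..##. -> .   bit 6 = 0  t=0,i=14
  ..#.# -> .   bit 5 = 0  t=1,i=5
  ..#.. -> #   bit 4 = 1  t=0,i=1
  ...## -> .   bit 3 = 0  t=1,i=21
  ...#. -> .   bit 2 = 0  t=0,i=4
  ....# -> #   bit 1 = 1  t=2,i=0
  ..... -> #   bit 0 = 1  t=2,i=9
  bits 10110101101011011000110010010011 = 3048049811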